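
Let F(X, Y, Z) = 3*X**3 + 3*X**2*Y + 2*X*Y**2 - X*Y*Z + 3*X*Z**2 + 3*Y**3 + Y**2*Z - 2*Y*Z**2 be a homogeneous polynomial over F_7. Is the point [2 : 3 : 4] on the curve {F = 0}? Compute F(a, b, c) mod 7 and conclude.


F(2,3,4) ≡ 0 (mod 7); P is on the curve.

Evaluate F(2, 3, 4) term-by-term (mod 7).
  3*X**3 ↦ 3·8·1·1 = 24
  3*X**2*Y ↦ 3·4·3·1 = 36
  2*X*Y**2 ↦ 2·2·9·1 = 36
  -X*Y*Z ↦ -1·2·3·4 = -24
  3*X*Z**2 ↦ 3·2·1·16 = 96
  3*Y**3 ↦ 3·1·27·1 = 81
  Y**2*Z ↦ 1·1·9·4 = 36
  -2*Y*Z**2 ↦ -2·1·3·16 = -96
Sum: F(2, 3, 4) = (24) + (36) + (36) + (-24) + (96) + (81) + (36) + (-96) = 189.
Reducing mod 7: 189 ≡ 0 (mod 7).
Since F(a, b, c) ≡ 0 (mod 7), P lies on the curve.


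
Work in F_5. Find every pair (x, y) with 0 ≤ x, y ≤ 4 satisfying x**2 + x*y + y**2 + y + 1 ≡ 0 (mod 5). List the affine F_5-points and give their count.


Affine F_5-points: {(1, 1), (1, 2), (2, 0), (2, 2), (3, 0), (3, 1)}; count = 6.

For each of the 25 pairs (x, y) ∈ F_5², evaluate f(x, y) mod 5. Record the zeros.
  x = 0: [0↦1, 1↦3, 2↦2, 3↦3, 4↦1]  zeros at y ∈ ∅
  x = 1: [0↦2, 1↦0, 2↦0, 3↦2, 4↦1]  zeros at y ∈ {1, 2}
  x = 2: [0↦0, 1↦4, 2↦0, 3↦3, 4↦3]  zeros at y ∈ {0, 2}
  x = 3: [0↦0, 1↦0, 2↦2, 3↦1, 4↦2]  zeros at y ∈ {0, 1}
  x = 4: [0↦2, 1↦3, 2↦1, 3↦1, 4↦3]  zeros at y ∈ ∅
Collecting zeros: affine points = {(1, 1), (1, 2), (2, 0), (2, 2), (3, 0), (3, 1)}.
Total count |C(F_5)_aff| = 6.


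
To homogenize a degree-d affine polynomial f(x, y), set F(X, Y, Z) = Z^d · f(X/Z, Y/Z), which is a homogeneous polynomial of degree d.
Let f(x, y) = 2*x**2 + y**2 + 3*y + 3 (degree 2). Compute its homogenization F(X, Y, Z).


F(X, Y, Z) = 2*X**2 + Y**2 + 3*Y*Z + 3*Z**2

deg(f) = 2.
Substitute x = X/Z, y = Y/Z into f, then multiply by Z^2.
  monomial 2·x^2·y^0 ↦ 2·X^2·Y^0·Z^0.
  monomial 1·x^0·y^2 ↦ 1·X^0·Y^2·Z^0.
  monomial 3·x^0·y^1 ↦ 3·X^0·Y^1·Z^1.
  monomial 3·x^0·y^0 ↦ 3·X^0·Y^0·Z^2.
Collecting: F(X, Y, Z) = 2*X**2 + Y**2 + 3*Y*Z + 3*Z**2.


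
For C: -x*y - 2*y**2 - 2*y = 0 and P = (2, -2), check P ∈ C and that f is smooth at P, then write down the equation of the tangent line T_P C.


Tangent line at P: 2*x + 4*y + 4 = 0.

Step 1: f(2, -2) = 0, so P lies on C.
Step 2: partial derivatives
  f_x(x, y) = -y, f_y(x, y) = -x - 4*y - 2.
  f_x(P) = 2, f_y(P) = 4 (gradient nonzero, so P is smooth).
Step 3: tangent line at P: 2·(x − 2) + 4·(y − -2) = 0.
Expanding: 2*x + 4*y + 4 = 0.


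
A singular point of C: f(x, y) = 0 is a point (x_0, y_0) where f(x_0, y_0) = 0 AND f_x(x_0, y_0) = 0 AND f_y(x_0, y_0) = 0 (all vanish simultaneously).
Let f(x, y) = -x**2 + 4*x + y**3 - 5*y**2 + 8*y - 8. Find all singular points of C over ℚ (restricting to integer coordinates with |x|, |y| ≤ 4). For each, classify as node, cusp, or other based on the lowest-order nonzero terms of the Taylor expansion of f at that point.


Singular points: {(2, 2)}; classification: node.

Compute partial derivatives:
  f_x = 4 - 2*x.
  f_y = 3*y**2 - 10*y + 8.
Scan x_0 ∈ {−4, ..., 4}. For each x_0, f_y(x_0, y) is a polynomial in y; find its integer roots y ∈ {−4, ..., 4}, then test f_x and f at those candidates.
  x = -4: f_y(-4, y) = 3*y**2 - 10*y + 8; vanishes at y ∈ {2}. (-4, 2): f_x = 12 ≠ 0.
  x = -3: f_y(-3, y) = 3*y**2 - 10*y + 8; vanishes at y ∈ {2}. (-3, 2): f_x = 10 ≠ 0.
  x = -2: f_y(-2, y) = 3*y**2 - 10*y + 8; vanishes at y ∈ {2}. (-2, 2): f_x = 8 ≠ 0.
  x = -1: f_y(-1, y) = 3*y**2 - 10*y + 8; vanishes at y ∈ {2}. (-1, 2): f_x = 6 ≠ 0.
  x = 0: f_y(0, y) = 3*y**2 - 10*y + 8; vanishes at y ∈ {2}. (0, 2): f_x = 4 ≠ 0.
  x = 1: f_y(1, y) = 3*y**2 - 10*y + 8; vanishes at y ∈ {2}. (1, 2): f_x = 2 ≠ 0.
  x = 2: f_y(2, y) = 3*y**2 - 10*y + 8; vanishes at y ∈ {2}. (2, 2): f_x = 0, f = 0 — SINGULAR.
  x = 3: f_y(3, y) = 3*y**2 - 10*y + 8; vanishes at y ∈ {2}. (3, 2): f_x = -2 ≠ 0.
  x = 4: f_y(4, y) = 3*y**2 - 10*y + 8; vanishes at y ∈ {2}. (4, 2): f_x = -4 ≠ 0.
Only singular point on the grid: (2, 2).
Classify: substitute x = 2 + u, y = 2 + v and expand: f = -u**2 + v**3 + v**2.
No constant or linear terms (consistent with a singular point). Quadratic part: -u**2 + v**2. Cubic part: v**3.
The quadratic part v**2 - u**2 = (v − u)(v + u) splits into two distinct linear factors, so there are two distinct tangent lines y − 2 = ±(x − 2) — this is a node (ordinary double point).
Classification: node.


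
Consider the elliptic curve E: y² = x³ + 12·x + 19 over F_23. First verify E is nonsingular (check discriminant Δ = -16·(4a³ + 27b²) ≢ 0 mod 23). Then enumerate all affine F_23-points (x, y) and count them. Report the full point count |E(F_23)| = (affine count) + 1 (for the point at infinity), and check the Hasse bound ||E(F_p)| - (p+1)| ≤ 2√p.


Affine points = {(1, 3), (1, 20), (3, 6), (3, 17), (4, 4), (4, 19), (6, 10), (6, 13), (7, 3), (7, 20), (8, 11), (8, 12), (10, 9), (10, 14), (13, 7), (13, 16), (15, 3), (15, 20), (16, 11), (16, 12), (18, 8), (18, 15), (20, 5), (20, 18), (22, 11), (22, 12)}; affine count = 26; |E(F_23)| = 27.

Discriminant check: Δ ∝ 4a³ + 27b² = 4·12³ + 27·19² = 4·1728 + 27·361 ≡ 7 (mod 23). Nonzero ⇒ E is nonsingular.
For each x ∈ F_23, compute rhs = x³ + 12·x + 19 mod 23, then count y ∈ F_23 with y² ≡ rhs.
  x = 0: rhs = 19, matching y values: none (0 points).
  x = 1: rhs = 9, matching y values: 3, 20 (2 points).
  x = 2: rhs = 5, matching y values: none (0 points).
  x = 3: rhs = 13, matching y values: 6, 17 (2 points).
  x = 4: rhs = 16, matching y values: 4, 19 (2 points).
  x = 5: rhs = 20, matching y values: none (0 points).
  x = 6: rhs = 8, matching y values: 10, 13 (2 points).
  x = 7: rhs = 9, matching y values: 3, 20 (2 points).
  x = 8: rhs = 6, matching y values: 11, 12 (2 points).
  x = 9: rhs = 5, matching y values: none (0 points).
  x = 10: rhs = 12, matching y values: 9, 14 (2 points).
  x = 11: rhs = 10, matching y values: none (0 points).
  x = 12: rhs = 5, matching y values: none (0 points).
  x = 13: rhs = 3, matching y values: 7, 16 (2 points).
  x = 14: rhs = 10, matching y values: none (0 points).
  x = 15: rhs = 9, matching y values: 3, 20 (2 points).
  x = 16: rhs = 6, matching y values: 11, 12 (2 points).
  x = 17: rhs = 7, matching y values: none (0 points).
  x = 18: rhs = 18, matching y values: 8, 15 (2 points).
  x = 19: rhs = 22, matching y values: none (0 points).
  x = 20: rhs = 2, matching y values: 5, 18 (2 points).
  x = 21: rhs = 10, matching y values: none (0 points).
  x = 22: rhs = 6, matching y values: 11, 12 (2 points).
Total affine count: 26.
Full point count |E(F_23)| = 26 + 1 = 27.
Hasse bound: |27 − (23+1)| = |3| = 3 ≤ 2√23 ≈ 9.5917 ✓.


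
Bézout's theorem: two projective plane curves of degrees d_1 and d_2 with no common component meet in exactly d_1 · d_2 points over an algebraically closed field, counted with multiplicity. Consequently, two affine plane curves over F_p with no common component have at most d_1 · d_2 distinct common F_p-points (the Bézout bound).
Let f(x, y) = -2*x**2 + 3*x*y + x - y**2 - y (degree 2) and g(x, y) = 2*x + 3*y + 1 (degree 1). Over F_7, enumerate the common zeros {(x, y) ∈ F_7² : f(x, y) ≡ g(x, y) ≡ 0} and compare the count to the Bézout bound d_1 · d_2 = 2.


Common zeros: {(2, 3), (4, 4)}; count = 2; Bézout bound = 2.

deg(f) = 2, deg(g) = 1, so Bézout bound = 2.
Scan x ∈ F_7. For each x, list the y ∈ F_7 with f(x, y) ≡ 0 and those with g(x, y) ≡ 0 (mod 7); the common zeros in that column are the intersection.
  x = 0: f ≡ 0 at y ∈ {0, 6}; g ≡ 0 at y ∈ {2}; common: ∅.
  x = 1: f ≡ 0 at y ∈ {1}; g ≡ 0 at y ∈ {6}; common: ∅.
  x = 2: f ≡ 0 at y ∈ {2, 3}; g ≡ 0 at y ∈ {3}; common: {3}.
  x = 3: f ≡ 0 at y ∈ {3, 5}; g ≡ 0 at y ∈ {0}; common: ∅.
  x = 4: f ≡ 0 at y ∈ {0, 4}; g ≡ 0 at y ∈ {4}; common: {4}.
  x = 5: f ≡ 0 at y ∈ {2, 5}; g ≡ 0 at y ∈ {1}; common: ∅.
  x = 6: f ≡ 0 at y ∈ {4, 6}; g ≡ 0 at y ∈ {5}; common: ∅.
Collecting: common zeros = {(2, 3), (4, 4)}, so the count is 2.
Comparison with the Bézout bound: 2 ≤ 2 = deg(f)·deg(g), as expected for curves with no common component (the bound is attained).


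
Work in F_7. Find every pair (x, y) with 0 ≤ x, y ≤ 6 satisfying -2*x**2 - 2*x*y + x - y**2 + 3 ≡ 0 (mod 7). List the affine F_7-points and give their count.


Affine F_7-points: {(2, 4), (2, 6), (3, 2), (3, 6), (5, 0), (5, 4), (6, 0), (6, 2)}; count = 8.

For each of the 49 pairs (x, y) ∈ F_7², evaluate f(x, y) mod 7. Record the zeros.
  x = 0: [0↦3, 1↦2, 2↦6, 3↦1, 4↦1, 5↦6, 6↦2]  zeros at y ∈ ∅
  x = 1: [0↦2, 1↦6, 2↦1, 3↦1, 4↦6, 5↦2, 6↦3]  zeros at y ∈ ∅
  x = 2: [0↦4, 1↦6, 2↦6, 3↦4, 4↦0, 5↦1, 6↦0]  zeros at y ∈ {4, 6}
  x = 3: [0↦2, 1↦2, 2↦0, 3↦3, 4↦4, 5↦3, 6↦0]  zeros at y ∈ {2, 6}
  x = 4: [0↦3, 1↦1, 2↦4, 3↦5, 4↦4, 5↦1, 6↦3]  zeros at y ∈ ∅
  x = 5: [0↦0, 1↦3, 2↦4, 3↦3, 4↦0, 5↦2, 6↦2]  zeros at y ∈ {0, 4}
  x = 6: [0↦0, 1↦1, 2↦0, 3↦4, 4↦6, 5↦6, 6↦4]  zeros at y ∈ {0, 2}
Collecting zeros: affine points = {(2, 4), (2, 6), (3, 2), (3, 6), (5, 0), (5, 4), (6, 0), (6, 2)}.
Total count |C(F_7)_aff| = 8.


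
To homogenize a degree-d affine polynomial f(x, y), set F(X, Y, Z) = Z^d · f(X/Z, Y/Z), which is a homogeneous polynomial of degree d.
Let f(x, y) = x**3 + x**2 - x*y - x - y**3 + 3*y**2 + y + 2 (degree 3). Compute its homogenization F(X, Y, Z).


F(X, Y, Z) = X**3 + X**2*Z - X*Y*Z - X*Z**2 - Y**3 + 3*Y**2*Z + Y*Z**2 + 2*Z**3

deg(f) = 3.
Substitute x = X/Z, y = Y/Z into f, then multiply by Z^3.
  monomial 1·x^3·y^0 ↦ 1·X^3·Y^0·Z^0.
  monomial 1·x^2·y^0 ↦ 1·X^2·Y^0·Z^1.
  monomial -1·x^1·y^1 ↦ -1·X^1·Y^1·Z^1.
  monomial -1·x^1·y^0 ↦ -1·X^1·Y^0·Z^2.
  monomial -1·x^0·y^3 ↦ -1·X^0·Y^3·Z^0.
  monomial 3·x^0·y^2 ↦ 3·X^0·Y^2·Z^1.
  monomial 1·x^0·y^1 ↦ 1·X^0·Y^1·Z^2.
  monomial 2·x^0·y^0 ↦ 2·X^0·Y^0·Z^3.
Collecting: F(X, Y, Z) = X**3 + X**2*Z - X*Y*Z - X*Z**2 - Y**3 + 3*Y**2*Z + Y*Z**2 + 2*Z**3.


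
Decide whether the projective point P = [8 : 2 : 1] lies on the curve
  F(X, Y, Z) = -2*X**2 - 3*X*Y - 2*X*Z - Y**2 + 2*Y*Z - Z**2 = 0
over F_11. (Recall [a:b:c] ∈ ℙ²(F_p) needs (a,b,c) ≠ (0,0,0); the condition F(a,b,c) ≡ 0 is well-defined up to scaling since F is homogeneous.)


F(8,2,1) ≡ 5 (mod 11); P is NOT on the curve.

Evaluate F(8, 2, 1) term-by-term (mod 11).
  -2*X**2 ↦ -2·64·1·1 = -128
  -3*X*Y ↦ -3·8·2·1 = -48
  -2*X*Z ↦ -2·8·1·1 = -16
  -Y**2 ↦ -1·1·4·1 = -4
  2*Y*Z ↦ 2·1·2·1 = 4
  -Z**2 ↦ -1·1·1·1 = -1
Sum: F(8, 2, 1) = (-128) + (-48) + (-16) + (-4) + (4) + (-1) = -193.
Reducing mod 11: -193 ≡ 5 (mod 11).
Since F(a, b, c) ≡ 5 ≠ 0 (mod 11), P does NOT lie on the curve.


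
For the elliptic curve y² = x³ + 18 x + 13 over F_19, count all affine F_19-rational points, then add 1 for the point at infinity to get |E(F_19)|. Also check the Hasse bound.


Affine points = {(2, 0), (4, 4), (4, 15), (5, 0), (7, 8), (7, 11), (8, 2), (8, 17), (9, 7), (9, 12), (12, 0), (14, 8), (14, 11), (17, 8), (17, 11)}; affine count = 15; |E(F_19)| = 16.

Discriminant check: Δ ∝ 4a³ + 27b² = 4·18³ + 27·13² = 4·5832 + 27·169 ≡ 18 (mod 19). Nonzero ⇒ E is nonsingular.
For each x ∈ F_19, compute rhs = x³ + 18·x + 13 mod 19, then count y ∈ F_19 with y² ≡ rhs.
  x = 0: rhs = 13, matching y values: none (0 points).
  x = 1: rhs = 13, matching y values: none (0 points).
  x = 2: rhs = 0, matching y values: 0 (1 points).
  x = 3: rhs = 18, matching y values: none (0 points).
  x = 4: rhs = 16, matching y values: 4, 15 (2 points).
  x = 5: rhs = 0, matching y values: 0 (1 points).
  x = 6: rhs = 14, matching y values: none (0 points).
  x = 7: rhs = 7, matching y values: 8, 11 (2 points).
  x = 8: rhs = 4, matching y values: 2, 17 (2 points).
  x = 9: rhs = 11, matching y values: 7, 12 (2 points).
  x = 10: rhs = 15, matching y values: none (0 points).
  x = 11: rhs = 3, matching y values: none (0 points).
  x = 12: rhs = 0, matching y values: 0 (1 points).
  x = 13: rhs = 12, matching y values: none (0 points).
  x = 14: rhs = 7, matching y values: 8, 11 (2 points).
  x = 15: rhs = 10, matching y values: none (0 points).
  x = 16: rhs = 8, matching y values: none (0 points).
  x = 17: rhs = 7, matching y values: 8, 11 (2 points).
  x = 18: rhs = 13, matching y values: none (0 points).
Total affine count: 15.
Full point count |E(F_19)| = 15 + 1 = 16.
Hasse bound: |16 − (19+1)| = |-4| = 4 ≤ 2√19 ≈ 8.7178 ✓.


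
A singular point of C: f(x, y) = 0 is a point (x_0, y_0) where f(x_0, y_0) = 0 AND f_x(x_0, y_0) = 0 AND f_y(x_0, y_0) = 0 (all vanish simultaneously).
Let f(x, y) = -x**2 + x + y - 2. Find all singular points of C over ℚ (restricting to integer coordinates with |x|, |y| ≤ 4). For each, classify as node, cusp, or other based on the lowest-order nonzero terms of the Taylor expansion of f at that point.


No singular points in the scanned grid; C is smooth there.

Compute partial derivatives:
  f_x = 1 - 2*x.
  f_y = 1.
f_y = 1 is a nonzero constant, so f_y never vanishes: no point (x, y) can satisfy f = f_x = f_y = 0. In particular no (x, y) ∈ {−4, ..., 4}² is singular; the curve is smooth.


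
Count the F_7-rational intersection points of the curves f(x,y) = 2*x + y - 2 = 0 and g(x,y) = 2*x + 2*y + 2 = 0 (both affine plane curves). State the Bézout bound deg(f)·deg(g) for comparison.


Common zeros: {(3, 3)}; count = 1; Bézout bound = 1.

deg(f) = 1, deg(g) = 1, so Bézout bound = 1.
Scan x ∈ F_7. For each x, list the y ∈ F_7 with f(x, y) ≡ 0 and those with g(x, y) ≡ 0 (mod 7); the common zeros in that column are the intersection.
  x = 0: f ≡ 0 at y ∈ {2}; g ≡ 0 at y ∈ {6}; common: ∅.
  x = 1: f ≡ 0 at y ∈ {0}; g ≡ 0 at y ∈ {5}; common: ∅.
  x = 2: f ≡ 0 at y ∈ {5}; g ≡ 0 at y ∈ {4}; common: ∅.
  x = 3: f ≡ 0 at y ∈ {3}; g ≡ 0 at y ∈ {3}; common: {3}.
  x = 4: f ≡ 0 at y ∈ {1}; g ≡ 0 at y ∈ {2}; common: ∅.
  x = 5: f ≡ 0 at y ∈ {6}; g ≡ 0 at y ∈ {1}; common: ∅.
  x = 6: f ≡ 0 at y ∈ {4}; g ≡ 0 at y ∈ {0}; common: ∅.
Collecting: common zeros = {(3, 3)}, so the count is 1.
Comparison with the Bézout bound: 1 ≤ 1 = deg(f)·deg(g), as expected for curves with no common component (the bound is attained).


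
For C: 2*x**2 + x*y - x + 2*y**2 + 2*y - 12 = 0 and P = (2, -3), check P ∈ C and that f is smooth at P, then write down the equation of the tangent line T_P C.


Tangent line at P: 4*x - 8*y - 32 = 0.

Step 1: f(2, -3) = 0, so P lies on C.
Step 2: partial derivatives
  f_x(x, y) = 4*x + y - 1, f_y(x, y) = x + 4*y + 2.
  f_x(P) = 4, f_y(P) = -8 (gradient nonzero, so P is smooth).
Step 3: tangent line at P: 4·(x − 2) + -8·(y − -3) = 0.
Expanding: 4*x - 8*y - 32 = 0.


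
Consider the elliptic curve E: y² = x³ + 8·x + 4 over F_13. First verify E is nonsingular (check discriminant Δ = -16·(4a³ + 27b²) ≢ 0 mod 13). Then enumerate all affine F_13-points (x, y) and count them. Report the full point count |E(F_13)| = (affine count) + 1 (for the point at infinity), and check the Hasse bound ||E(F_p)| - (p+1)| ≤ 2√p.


Affine points = {(0, 2), (0, 11), (1, 0), (3, 4), (3, 9), (4, 3), (4, 10), (5, 0), (7, 0), (9, 5), (9, 8)}; affine count = 11; |E(F_13)| = 12.

Discriminant check: Δ ∝ 4a³ + 27b² = 4·8³ + 27·4² = 4·512 + 27·16 ≡ 10 (mod 13). Nonzero ⇒ E is nonsingular.
For each x ∈ F_13, compute rhs = x³ + 8·x + 4 mod 13, then count y ∈ F_13 with y² ≡ rhs.
  x = 0: rhs = 4, matching y values: 2, 11 (2 points).
  x = 1: rhs = 0, matching y values: 0 (1 points).
  x = 2: rhs = 2, matching y values: none (0 points).
  x = 3: rhs = 3, matching y values: 4, 9 (2 points).
  x = 4: rhs = 9, matching y values: 3, 10 (2 points).
  x = 5: rhs = 0, matching y values: 0 (1 points).
  x = 6: rhs = 8, matching y values: none (0 points).
  x = 7: rhs = 0, matching y values: 0 (1 points).
  x = 8: rhs = 8, matching y values: none (0 points).
  x = 9: rhs = 12, matching y values: 5, 8 (2 points).
  x = 10: rhs = 5, matching y values: none (0 points).
  x = 11: rhs = 6, matching y values: none (0 points).
  x = 12: rhs = 8, matching y values: none (0 points).
Total affine count: 11.
Full point count |E(F_13)| = 11 + 1 = 12.
Hasse bound: |12 − (13+1)| = |-2| = 2 ≤ 2√13 ≈ 7.2111 ✓.


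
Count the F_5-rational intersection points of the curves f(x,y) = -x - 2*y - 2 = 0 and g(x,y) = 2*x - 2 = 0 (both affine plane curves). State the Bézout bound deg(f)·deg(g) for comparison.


Common zeros: {(1, 1)}; count = 1; Bézout bound = 1.

deg(f) = 1, deg(g) = 1, so Bézout bound = 1.
Scan x ∈ F_5. For each x, list the y ∈ F_5 with f(x, y) ≡ 0 and those with g(x, y) ≡ 0 (mod 5); the common zeros in that column are the intersection.
  x = 0: f ≡ 0 at y ∈ {4}; g ≡ 0 at y ∈ ∅; common: ∅.
  x = 1: f ≡ 0 at y ∈ {1}; g ≡ 0 at y ∈ {0, 1, 2, 3, 4}; common: {1}.
  x = 2: f ≡ 0 at y ∈ {3}; g ≡ 0 at y ∈ ∅; common: ∅.
  x = 3: f ≡ 0 at y ∈ {0}; g ≡ 0 at y ∈ ∅; common: ∅.
  x = 4: f ≡ 0 at y ∈ {2}; g ≡ 0 at y ∈ ∅; common: ∅.
Collecting: common zeros = {(1, 1)}, so the count is 1.
Comparison with the Bézout bound: 1 ≤ 1 = deg(f)·deg(g), as expected for curves with no common component (the bound is attained).


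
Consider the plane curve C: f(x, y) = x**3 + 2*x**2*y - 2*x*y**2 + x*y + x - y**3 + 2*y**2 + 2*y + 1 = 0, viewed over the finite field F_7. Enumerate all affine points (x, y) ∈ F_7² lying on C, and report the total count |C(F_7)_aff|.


Affine F_7-points: {(1, 1), (3, 1), (5, 3), (5, 5)}; count = 4.

For each of the 49 pairs (x, y) ∈ F_7², evaluate f(x, y) mod 7. Record the zeros.
  x = 0: [0↦1, 1↦4, 2↦5, 3↦5, 4↦5, 5↦6, 6↦2]  zeros at y ∈ ∅
  x = 1: [0↦3, 1↦0, 2↦5, 3↦5, 4↦1, 5↦1, 6↦6]  zeros at y ∈ {1}
  x = 2: [0↦4, 1↦6, 2↦5, 3↦2, 4↦5, 5↦1, 6↦5]  zeros at y ∈ ∅
  x = 3: [0↦3, 1↦0, 2↦4, 3↦2, 4↦2, 5↦5, 6↦5]  zeros at y ∈ {1}
  x = 4: [0↦6, 1↦2, 2↦1, 3↦4, 4↦5, 5↦5, 6↦5]  zeros at y ∈ ∅
  x = 5: [0↦5, 1↦4, 2↦2, 3↦0, 4↦6, 5↦0, 6↦4]  zeros at y ∈ {3, 5}
  x = 6: [0↦6, 1↦5, 2↦6, 3↦3, 4↦4, 5↦3, 6↦1]  zeros at y ∈ ∅
Collecting zeros: affine points = {(1, 1), (3, 1), (5, 3), (5, 5)}.
Total count |C(F_7)_aff| = 4.


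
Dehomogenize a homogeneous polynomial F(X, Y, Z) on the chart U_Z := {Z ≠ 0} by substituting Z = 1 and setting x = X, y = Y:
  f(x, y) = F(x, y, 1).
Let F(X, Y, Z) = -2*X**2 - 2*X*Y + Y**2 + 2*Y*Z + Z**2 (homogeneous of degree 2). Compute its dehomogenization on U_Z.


f(x, y) = -2*x**2 - 2*x*y + y**2 + 2*y + 1

On U_Z we set Z = 1. Each monomial c·X^i·Y^j·Z^k in F becomes c·x^i·y^j·1^k = c·x^i·y^j.
Substituting Z = 1: F(X, Y, 1) = -2*x**2 - 2*x*y + y**2 + 2*y + 1.
Note: deg(f) ≤ deg(F) = 2; strict inequality happens when F is divisible by Z (lost terms).


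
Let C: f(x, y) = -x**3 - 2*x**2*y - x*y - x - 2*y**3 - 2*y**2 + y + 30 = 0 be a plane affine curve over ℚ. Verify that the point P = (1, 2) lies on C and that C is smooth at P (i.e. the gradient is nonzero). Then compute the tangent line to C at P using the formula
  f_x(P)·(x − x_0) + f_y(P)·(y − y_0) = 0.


Tangent line at P: -14*x - 34*y + 82 = 0.

Step 1: f(1, 2) = 0, so P lies on C.
Step 2: partial derivatives
  f_x(x, y) = -3*x**2 - 4*x*y - y - 1, f_y(x, y) = -2*x**2 - x - 6*y**2 - 4*y + 1.
  f_x(P) = -14, f_y(P) = -34 (gradient nonzero, so P is smooth).
Step 3: tangent line at P: -14·(x − 1) + -34·(y − 2) = 0.
Expanding: -14*x - 34*y + 82 = 0.


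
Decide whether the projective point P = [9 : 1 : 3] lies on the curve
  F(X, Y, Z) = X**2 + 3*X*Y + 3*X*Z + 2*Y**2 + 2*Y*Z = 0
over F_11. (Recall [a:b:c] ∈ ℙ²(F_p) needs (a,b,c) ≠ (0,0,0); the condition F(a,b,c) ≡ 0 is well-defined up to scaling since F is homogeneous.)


F(9,1,3) ≡ 10 (mod 11); P is NOT on the curve.

Evaluate F(9, 1, 3) term-by-term (mod 11).
  X**2 ↦ 1·81·1·1 = 81
  3*X*Y ↦ 3·9·1·1 = 27
  3*X*Z ↦ 3·9·1·3 = 81
  2*Y**2 ↦ 2·1·1·1 = 2
  2*Y*Z ↦ 2·1·1·3 = 6
Sum: F(9, 1, 3) = (81) + (27) + (81) + (2) + (6) = 197.
Reducing mod 11: 197 ≡ 10 (mod 11).
Since F(a, b, c) ≡ 10 ≠ 0 (mod 11), P does NOT lie on the curve.


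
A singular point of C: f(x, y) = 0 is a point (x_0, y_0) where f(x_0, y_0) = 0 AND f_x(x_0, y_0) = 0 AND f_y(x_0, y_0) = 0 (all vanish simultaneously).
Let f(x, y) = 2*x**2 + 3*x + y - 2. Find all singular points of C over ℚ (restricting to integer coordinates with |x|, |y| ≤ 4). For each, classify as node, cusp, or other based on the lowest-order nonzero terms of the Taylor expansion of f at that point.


No singular points in the scanned grid; C is smooth there.

Compute partial derivatives:
  f_x = 4*x + 3.
  f_y = 1.
f_y = 1 is a nonzero constant, so f_y never vanishes: no point (x, y) can satisfy f = f_x = f_y = 0. In particular no (x, y) ∈ {−4, ..., 4}² is singular; the curve is smooth.


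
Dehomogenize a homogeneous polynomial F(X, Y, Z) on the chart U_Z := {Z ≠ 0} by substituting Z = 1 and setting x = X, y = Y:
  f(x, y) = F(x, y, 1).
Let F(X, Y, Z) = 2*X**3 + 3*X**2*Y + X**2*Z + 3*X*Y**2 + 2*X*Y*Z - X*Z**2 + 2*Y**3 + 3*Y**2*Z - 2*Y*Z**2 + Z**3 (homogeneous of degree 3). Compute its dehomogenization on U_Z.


f(x, y) = 2*x**3 + 3*x**2*y + x**2 + 3*x*y**2 + 2*x*y - x + 2*y**3 + 3*y**2 - 2*y + 1

On U_Z we set Z = 1. Each monomial c·X^i·Y^j·Z^k in F becomes c·x^i·y^j·1^k = c·x^i·y^j.
Substituting Z = 1: F(X, Y, 1) = 2*x**3 + 3*x**2*y + x**2 + 3*x*y**2 + 2*x*y - x + 2*y**3 + 3*y**2 - 2*y + 1.
Note: deg(f) ≤ deg(F) = 3; strict inequality happens when F is divisible by Z (lost terms).


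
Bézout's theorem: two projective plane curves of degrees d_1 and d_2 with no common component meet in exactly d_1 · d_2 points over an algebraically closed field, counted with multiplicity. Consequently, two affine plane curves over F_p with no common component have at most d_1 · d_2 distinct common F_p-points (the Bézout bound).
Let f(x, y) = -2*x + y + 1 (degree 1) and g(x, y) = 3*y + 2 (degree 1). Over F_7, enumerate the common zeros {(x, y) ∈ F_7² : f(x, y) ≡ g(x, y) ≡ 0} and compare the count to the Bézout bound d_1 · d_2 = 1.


Common zeros: {(6, 4)}; count = 1; Bézout bound = 1.

deg(f) = 1, deg(g) = 1, so Bézout bound = 1.
Scan x ∈ F_7. For each x, list the y ∈ F_7 with f(x, y) ≡ 0 and those with g(x, y) ≡ 0 (mod 7); the common zeros in that column are the intersection.
  x = 0: f ≡ 0 at y ∈ {6}; g ≡ 0 at y ∈ {4}; common: ∅.
  x = 1: f ≡ 0 at y ∈ {1}; g ≡ 0 at y ∈ {4}; common: ∅.
  x = 2: f ≡ 0 at y ∈ {3}; g ≡ 0 at y ∈ {4}; common: ∅.
  x = 3: f ≡ 0 at y ∈ {5}; g ≡ 0 at y ∈ {4}; common: ∅.
  x = 4: f ≡ 0 at y ∈ {0}; g ≡ 0 at y ∈ {4}; common: ∅.
  x = 5: f ≡ 0 at y ∈ {2}; g ≡ 0 at y ∈ {4}; common: ∅.
  x = 6: f ≡ 0 at y ∈ {4}; g ≡ 0 at y ∈ {4}; common: {4}.
Collecting: common zeros = {(6, 4)}, so the count is 1.
Comparison with the Bézout bound: 1 ≤ 1 = deg(f)·deg(g), as expected for curves with no common component (the bound is attained).


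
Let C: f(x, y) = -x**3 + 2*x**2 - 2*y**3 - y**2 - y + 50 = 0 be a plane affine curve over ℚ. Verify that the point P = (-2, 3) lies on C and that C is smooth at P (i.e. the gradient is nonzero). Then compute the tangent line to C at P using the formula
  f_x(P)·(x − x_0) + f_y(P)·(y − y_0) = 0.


Tangent line at P: -20*x - 61*y + 143 = 0.

Step 1: f(-2, 3) = 0, so P lies on C.
Step 2: partial derivatives
  f_x(x, y) = -3*x**2 + 4*x, f_y(x, y) = -6*y**2 - 2*y - 1.
  f_x(P) = -20, f_y(P) = -61 (gradient nonzero, so P is smooth).
Step 3: tangent line at P: -20·(x − -2) + -61·(y − 3) = 0.
Expanding: -20*x - 61*y + 143 = 0.


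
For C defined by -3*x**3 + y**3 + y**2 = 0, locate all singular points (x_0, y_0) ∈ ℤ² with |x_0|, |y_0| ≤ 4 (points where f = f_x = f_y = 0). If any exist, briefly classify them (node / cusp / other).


Singular points: {(0, 0)}; classification: cusp.

Compute partial derivatives:
  f_x = -9*x**2.
  f_y = 3*y**2 + 2*y.
Scan x_0 ∈ {−4, ..., 4}. For each x_0, f_y(x_0, y) is a polynomial in y; find its integer roots y ∈ {−4, ..., 4}, then test f_x and f at those candidates.
  x = -4: f_y(-4, y) = 3*y**2 + 2*y; vanishes at y ∈ {0}. (-4, 0): f_x = -144 ≠ 0.
  x = -3: f_y(-3, y) = 3*y**2 + 2*y; vanishes at y ∈ {0}. (-3, 0): f_x = -81 ≠ 0.
  x = -2: f_y(-2, y) = 3*y**2 + 2*y; vanishes at y ∈ {0}. (-2, 0): f_x = -36 ≠ 0.
  x = -1: f_y(-1, y) = 3*y**2 + 2*y; vanishes at y ∈ {0}. (-1, 0): f_x = -9 ≠ 0.
  x = 0: f_y(0, y) = 3*y**2 + 2*y; vanishes at y ∈ {0}. (0, 0): f_x = 0, f = 0 — SINGULAR.
  x = 1: f_y(1, y) = 3*y**2 + 2*y; vanishes at y ∈ {0}. (1, 0): f_x = -9 ≠ 0.
  x = 2: f_y(2, y) = 3*y**2 + 2*y; vanishes at y ∈ {0}. (2, 0): f_x = -36 ≠ 0.
  x = 3: f_y(3, y) = 3*y**2 + 2*y; vanishes at y ∈ {0}. (3, 0): f_x = -81 ≠ 0.
  x = 4: f_y(4, y) = 3*y**2 + 2*y; vanishes at y ∈ {0}. (4, 0): f_x = -144 ≠ 0.
Only singular point on the grid: (0, 0).
Classify: substitute x = 0 + u, y = 0 + v and expand: f = -3*u**3 + v**3 + v**2.
No constant or linear terms (consistent with a singular point). Quadratic part: v**2. Cubic part: -3*u**3 + v**3.
The quadratic part v**2 is a perfect square, so there is a single (double) tangent line v = 0, i.e. y = 0. Restricting the cubic part to that line (v = 0) leaves -3*u**3 ≠ 0, so f is not divisible by v and the branch is v² ≈ 3*u**3 to lowest order — this is a cusp.
Classification: cusp.


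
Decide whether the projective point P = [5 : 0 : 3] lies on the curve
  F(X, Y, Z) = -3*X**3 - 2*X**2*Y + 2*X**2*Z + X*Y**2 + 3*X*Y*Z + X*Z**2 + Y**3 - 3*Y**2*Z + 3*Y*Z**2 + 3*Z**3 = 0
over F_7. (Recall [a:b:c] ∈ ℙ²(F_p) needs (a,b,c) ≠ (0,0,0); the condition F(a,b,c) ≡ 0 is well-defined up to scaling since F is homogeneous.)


F(5,0,3) ≡ 6 (mod 7); P is NOT on the curve.

Evaluate F(5, 0, 3) term-by-term (mod 7).
  -3*X**3 ↦ -3·125·1·1 = -375
  -2*X**2*Y ↦ -2·25·0·1 = 0
  2*X**2*Z ↦ 2·25·1·3 = 150
  X*Y**2 ↦ 1·5·0·1 = 0
  3*X*Y*Z ↦ 3·5·0·3 = 0
  X*Z**2 ↦ 1·5·1·9 = 45
  Y**3 ↦ 1·1·0·1 = 0
  -3*Y**2*Z ↦ -3·1·0·3 = 0
  3*Y*Z**2 ↦ 3·1·0·9 = 0
  3*Z**3 ↦ 3·1·1·27 = 81
Sum: F(5, 0, 3) = (-375) + (0) + (150) + (0) + (0) + (45) + (0) + (0) + (0) + (81) = -99.
Reducing mod 7: -99 ≡ 6 (mod 7).
Since F(a, b, c) ≡ 6 ≠ 0 (mod 7), P does NOT lie on the curve.


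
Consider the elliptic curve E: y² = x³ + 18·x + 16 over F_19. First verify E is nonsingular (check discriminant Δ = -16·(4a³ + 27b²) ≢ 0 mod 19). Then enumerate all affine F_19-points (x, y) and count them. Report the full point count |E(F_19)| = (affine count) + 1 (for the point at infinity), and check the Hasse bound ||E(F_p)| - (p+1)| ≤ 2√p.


Affine points = {(0, 4), (0, 15), (1, 4), (1, 15), (4, 0), (6, 6), (6, 13), (8, 8), (8, 11), (11, 5), (11, 14), (16, 7), (16, 12), (18, 4), (18, 15)}; affine count = 15; |E(F_19)| = 16.

Discriminant check: Δ ∝ 4a³ + 27b² = 4·18³ + 27·16² = 4·5832 + 27·256 ≡ 11 (mod 19). Nonzero ⇒ E is nonsingular.
For each x ∈ F_19, compute rhs = x³ + 18·x + 16 mod 19, then count y ∈ F_19 with y² ≡ rhs.
  x = 0: rhs = 16, matching y values: 4, 15 (2 points).
  x = 1: rhs = 16, matching y values: 4, 15 (2 points).
  x = 2: rhs = 3, matching y values: none (0 points).
  x = 3: rhs = 2, matching y values: none (0 points).
  x = 4: rhs = 0, matching y values: 0 (1 points).
  x = 5: rhs = 3, matching y values: none (0 points).
  x = 6: rhs = 17, matching y values: 6, 13 (2 points).
  x = 7: rhs = 10, matching y values: none (0 points).
  x = 8: rhs = 7, matching y values: 8, 11 (2 points).
  x = 9: rhs = 14, matching y values: none (0 points).
  x = 10: rhs = 18, matching y values: none (0 points).
  x = 11: rhs = 6, matching y values: 5, 14 (2 points).
  x = 12: rhs = 3, matching y values: none (0 points).
  x = 13: rhs = 15, matching y values: none (0 points).
  x = 14: rhs = 10, matching y values: none (0 points).
  x = 15: rhs = 13, matching y values: none (0 points).
  x = 16: rhs = 11, matching y values: 7, 12 (2 points).
  x = 17: rhs = 10, matching y values: none (0 points).
  x = 18: rhs = 16, matching y values: 4, 15 (2 points).
Total affine count: 15.
Full point count |E(F_19)| = 15 + 1 = 16.
Hasse bound: |16 − (19+1)| = |-4| = 4 ≤ 2√19 ≈ 8.7178 ✓.


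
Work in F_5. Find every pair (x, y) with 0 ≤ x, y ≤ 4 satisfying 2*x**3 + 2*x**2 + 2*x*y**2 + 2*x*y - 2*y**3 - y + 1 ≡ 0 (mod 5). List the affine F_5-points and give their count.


Affine F_5-points: {(1, 0), (2, 0), (2, 1), (4, 3)}; count = 4.

For each of the 25 pairs (x, y) ∈ F_5², evaluate f(x, y) mod 5. Record the zeros.
  x = 0: [0↦1, 1↦3, 2↦3, 3↦4, 4↦4]  zeros at y ∈ ∅
  x = 1: [0↦0, 1↦1, 2↦4, 3↦2, 4↦3]  zeros at y ∈ {0}
  x = 2: [0↦0, 1↦0, 2↦1, 3↦1, 4↦3]  zeros at y ∈ {0, 1}
  x = 3: [0↦3, 1↦2, 2↦1, 3↦3, 4↦1]  zeros at y ∈ ∅
  x = 4: [0↦1, 1↦4, 2↦1, 3↦0, 4↦4]  zeros at y ∈ {3}
Collecting zeros: affine points = {(1, 0), (2, 0), (2, 1), (4, 3)}.
Total count |C(F_5)_aff| = 4.


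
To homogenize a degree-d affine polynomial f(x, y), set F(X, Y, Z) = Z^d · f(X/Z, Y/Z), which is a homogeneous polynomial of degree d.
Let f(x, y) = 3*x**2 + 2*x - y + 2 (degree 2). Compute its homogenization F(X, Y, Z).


F(X, Y, Z) = 3*X**2 + 2*X*Z - Y*Z + 2*Z**2

deg(f) = 2.
Substitute x = X/Z, y = Y/Z into f, then multiply by Z^2.
  monomial 3·x^2·y^0 ↦ 3·X^2·Y^0·Z^0.
  monomial 2·x^1·y^0 ↦ 2·X^1·Y^0·Z^1.
  monomial -1·x^0·y^1 ↦ -1·X^0·Y^1·Z^1.
  monomial 2·x^0·y^0 ↦ 2·X^0·Y^0·Z^2.
Collecting: F(X, Y, Z) = 3*X**2 + 2*X*Z - Y*Z + 2*Z**2.


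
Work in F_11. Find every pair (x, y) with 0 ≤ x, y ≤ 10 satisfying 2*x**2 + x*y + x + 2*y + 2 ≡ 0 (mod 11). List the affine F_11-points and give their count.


Affine F_11-points: {(0, 10), (1, 2), (2, 8), (3, 2), (4, 1), (5, 6), (6, 1), (7, 4), (8, 6), (10, 8)}; count = 10.

For each of the 121 pairs (x, y) ∈ F_11², evaluate f(x, y) mod 11. Record the zeros.
  x = 0: [0↦2, 1↦4, 2↦6, 3↦8, 4↦10, 5↦1, 6↦3, 7↦5, 8↦7, 9↦9, 10↦0]  zeros at y ∈ {10}
  x = 1: [0↦5, 1↦8, 2↦0, 3↦3, 4↦6, 5↦9, 6↦1, 7↦4, 8↦7, 9↦10, 10↦2]  zeros at y ∈ {2}
  x = 2: [0↦1, 1↦5, 2↦9, 3↦2, 4↦6, 5↦10, 6↦3, 7↦7, 8↦0, 9↦4, 10↦8]  zeros at y ∈ {8}
  x = 3: [0↦1, 1↦6, 2↦0, 3↦5, 4↦10, 5↦4, 6↦9, 7↦3, 8↦8, 9↦2, 10↦7]  zeros at y ∈ {2}
  x = 4: [0↦5, 1↦0, 2↦6, 3↦1, 4↦7, 5↦2, 6↦8, 7↦3, 8↦9, 9↦4, 10↦10]  zeros at y ∈ {1}
  x = 5: [0↦2, 1↦9, 2↦5, 3↦1, 4↦8, 5↦4, 6↦0, 7↦7, 8↦3, 9↦10, 10↦6]  zeros at y ∈ {6}
  x = 6: [0↦3, 1↦0, 2↦8, 3↦5, 4↦2, 5↦10, 6↦7, 7↦4, 8↦1, 9↦9, 10↦6]  zeros at y ∈ {1}
  x = 7: [0↦8, 1↦6, 2↦4, 3↦2, 4↦0, 5↦9, 6↦7, 7↦5, 8↦3, 9↦1, 10↦10]  zeros at y ∈ {4}
  x = 8: [0↦6, 1↦5, 2↦4, 3↦3, 4↦2, 5↦1, 6↦0, 7↦10, 8↦9, 9↦8, 10↦7]  zeros at y ∈ {6}
  x = 9: [0↦8, 1↦8, 2↦8, 3↦8, 4↦8, 5↦8, 6↦8, 7↦8, 8↦8, 9↦8, 10↦8]  zeros at y ∈ ∅
  x = 10: [0↦3, 1↦4, 2↦5, 3↦6, 4↦7, 5↦8, 6↦9, 7↦10, 8↦0, 9↦1, 10↦2]  zeros at y ∈ {8}
Collecting zeros: affine points = {(0, 10), (1, 2), (2, 8), (3, 2), (4, 1), (5, 6), (6, 1), (7, 4), (8, 6), (10, 8)}.
Total count |C(F_11)_aff| = 10.


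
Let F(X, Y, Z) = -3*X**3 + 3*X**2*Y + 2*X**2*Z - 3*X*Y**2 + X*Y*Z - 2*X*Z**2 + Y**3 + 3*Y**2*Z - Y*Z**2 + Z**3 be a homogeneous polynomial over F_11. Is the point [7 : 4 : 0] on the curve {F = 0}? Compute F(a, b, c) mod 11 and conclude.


F(7,4,0) ≡ 2 (mod 11); P is NOT on the curve.

Evaluate F(7, 4, 0) term-by-term (mod 11).
  -3*X**3 ↦ -3·343·1·1 = -1029
  3*X**2*Y ↦ 3·49·4·1 = 588
  2*X**2*Z ↦ 2·49·1·0 = 0
  -3*X*Y**2 ↦ -3·7·16·1 = -336
  X*Y*Z ↦ 1·7·4·0 = 0
  -2*X*Z**2 ↦ -2·7·1·0 = 0
  Y**3 ↦ 1·1·64·1 = 64
  3*Y**2*Z ↦ 3·1·16·0 = 0
  -Y*Z**2 ↦ -1·1·4·0 = 0
  Z**3 ↦ 1·1·1·0 = 0
Sum: F(7, 4, 0) = (-1029) + (588) + (0) + (-336) + (0) + (0) + (64) + (0) + (0) + (0) = -713.
Reducing mod 11: -713 ≡ 2 (mod 11).
Since F(a, b, c) ≡ 2 ≠ 0 (mod 11), P does NOT lie on the curve.


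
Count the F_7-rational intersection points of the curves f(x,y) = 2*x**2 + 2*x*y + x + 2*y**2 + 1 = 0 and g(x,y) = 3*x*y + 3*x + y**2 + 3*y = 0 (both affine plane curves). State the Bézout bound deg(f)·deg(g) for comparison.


Common zeros: ∅; count = 0; Bézout bound = 4.

deg(f) = 2, deg(g) = 2, so Bézout bound = 4.
Scan x ∈ F_7. For each x, list the y ∈ F_7 with f(x, y) ≡ 0 and those with g(x, y) ≡ 0 (mod 7); the common zeros in that column are the intersection.
  x = 0: f ≡ 0 at y ∈ ∅; g ≡ 0 at y ∈ {0, 4}; common: ∅.
  x = 1: f ≡ 0 at y ∈ {3}; g ≡ 0 at y ∈ ∅; common: ∅.
  x = 2: f ≡ 0 at y ∈ ∅; g ≡ 0 at y ∈ {2, 3}; common: ∅.
  x = 3: f ≡ 0 at y ∈ {2}; g ≡ 0 at y ∈ ∅; common: ∅.
  x = 4: f ≡ 0 at y ∈ ∅; g ≡ 0 at y ∈ {1, 5}; common: ∅.
  x = 5: f ≡ 0 at y ∈ {0, 2}; g ≡ 0 at y ∈ ∅; common: ∅.
  x = 6: f ≡ 0 at y ∈ {3, 5}; g ≡ 0 at y ∈ ∅; common: ∅.
Collecting: common zeros = ∅, so the count is 0.
Comparison with the Bézout bound: 0 ≤ 4 = deg(f)·deg(g), as expected for curves with no common component (the affine F_7-count falls short of the bound because intersections may lie at infinity, over extension fields, or carry multiplicity).


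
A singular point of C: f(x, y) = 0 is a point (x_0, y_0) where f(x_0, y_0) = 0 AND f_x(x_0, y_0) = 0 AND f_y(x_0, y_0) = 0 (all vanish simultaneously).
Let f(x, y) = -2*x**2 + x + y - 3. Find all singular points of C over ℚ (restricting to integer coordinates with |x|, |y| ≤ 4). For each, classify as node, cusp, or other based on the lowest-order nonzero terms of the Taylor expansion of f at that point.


No singular points in the scanned grid; C is smooth there.

Compute partial derivatives:
  f_x = 1 - 4*x.
  f_y = 1.
f_y = 1 is a nonzero constant, so f_y never vanishes: no point (x, y) can satisfy f = f_x = f_y = 0. In particular no (x, y) ∈ {−4, ..., 4}² is singular; the curve is smooth.


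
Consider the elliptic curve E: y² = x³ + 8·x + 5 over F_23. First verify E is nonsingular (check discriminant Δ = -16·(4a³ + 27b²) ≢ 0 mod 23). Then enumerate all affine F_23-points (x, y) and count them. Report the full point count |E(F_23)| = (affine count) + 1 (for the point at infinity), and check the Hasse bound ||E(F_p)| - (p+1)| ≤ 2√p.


Affine points = {(2, 11), (2, 12), (4, 3), (4, 20), (5, 3), (5, 20), (6, 4), (6, 19), (7, 6), (7, 17), (8, 11), (8, 12), (9, 1), (9, 22), (10, 2), (10, 21), (12, 9), (12, 14), (13, 11), (13, 12), (14, 3), (14, 20), (15, 2), (15, 21), (18, 1), (18, 22), (19, 1), (19, 22), (20, 0), (21, 2), (21, 21)}; affine count = 31; |E(F_23)| = 32.

Discriminant check: Δ ∝ 4a³ + 27b² = 4·8³ + 27·5² = 4·512 + 27·25 ≡ 9 (mod 23). Nonzero ⇒ E is nonsingular.
For each x ∈ F_23, compute rhs = x³ + 8·x + 5 mod 23, then count y ∈ F_23 with y² ≡ rhs.
  x = 0: rhs = 5, matching y values: none (0 points).
  x = 1: rhs = 14, matching y values: none (0 points).
  x = 2: rhs = 6, matching y values: 11, 12 (2 points).
  x = 3: rhs = 10, matching y values: none (0 points).
  x = 4: rhs = 9, matching y values: 3, 20 (2 points).
  x = 5: rhs = 9, matching y values: 3, 20 (2 points).
  x = 6: rhs = 16, matching y values: 4, 19 (2 points).
  x = 7: rhs = 13, matching y values: 6, 17 (2 points).
  x = 8: rhs = 6, matching y values: 11, 12 (2 points).
  x = 9: rhs = 1, matching y values: 1, 22 (2 points).
  x = 10: rhs = 4, matching y values: 2, 21 (2 points).
  x = 11: rhs = 21, matching y values: none (0 points).
  x = 12: rhs = 12, matching y values: 9, 14 (2 points).
  x = 13: rhs = 6, matching y values: 11, 12 (2 points).
  x = 14: rhs = 9, matching y values: 3, 20 (2 points).
  x = 15: rhs = 4, matching y values: 2, 21 (2 points).
  x = 16: rhs = 20, matching y values: none (0 points).
  x = 17: rhs = 17, matching y values: none (0 points).
  x = 18: rhs = 1, matching y values: 1, 22 (2 points).
  x = 19: rhs = 1, matching y values: 1, 22 (2 points).
  x = 20: rhs = 0, matching y values: 0 (1 points).
  x = 21: rhs = 4, matching y values: 2, 21 (2 points).
  x = 22: rhs = 19, matching y values: none (0 points).
Total affine count: 31.
Full point count |E(F_23)| = 31 + 1 = 32.
Hasse bound: |32 − (23+1)| = |8| = 8 ≤ 2√23 ≈ 9.5917 ✓.


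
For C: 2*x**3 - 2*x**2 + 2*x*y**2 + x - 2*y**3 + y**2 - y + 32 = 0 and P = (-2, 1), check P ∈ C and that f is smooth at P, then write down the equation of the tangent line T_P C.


Tangent line at P: 35*x - 13*y + 83 = 0.

Step 1: f(-2, 1) = 0, so P lies on C.
Step 2: partial derivatives
  f_x(x, y) = 6*x**2 - 4*x + 2*y**2 + 1, f_y(x, y) = 4*x*y - 6*y**2 + 2*y - 1.
  f_x(P) = 35, f_y(P) = -13 (gradient nonzero, so P is smooth).
Step 3: tangent line at P: 35·(x − -2) + -13·(y − 1) = 0.
Expanding: 35*x - 13*y + 83 = 0.


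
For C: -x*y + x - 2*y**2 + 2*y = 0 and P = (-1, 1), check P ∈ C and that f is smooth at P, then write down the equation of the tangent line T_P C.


Tangent line at P: 1 - y = 0.

Step 1: f(-1, 1) = 0, so P lies on C.
Step 2: partial derivatives
  f_x(x, y) = 1 - y, f_y(x, y) = -x - 4*y + 2.
  f_x(P) = 0, f_y(P) = -1 (gradient nonzero, so P is smooth).
Step 3: tangent line at P: 0·(x − -1) + -1·(y − 1) = 0.
Expanding: 1 - y = 0.


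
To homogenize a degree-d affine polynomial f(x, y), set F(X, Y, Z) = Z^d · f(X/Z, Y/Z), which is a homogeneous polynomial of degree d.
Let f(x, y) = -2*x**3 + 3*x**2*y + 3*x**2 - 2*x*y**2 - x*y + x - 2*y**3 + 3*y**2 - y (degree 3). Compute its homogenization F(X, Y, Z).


F(X, Y, Z) = -2*X**3 + 3*X**2*Y + 3*X**2*Z - 2*X*Y**2 - X*Y*Z + X*Z**2 - 2*Y**3 + 3*Y**2*Z - Y*Z**2

deg(f) = 3.
Substitute x = X/Z, y = Y/Z into f, then multiply by Z^3.
  monomial -2·x^3·y^0 ↦ -2·X^3·Y^0·Z^0.
  monomial 3·x^2·y^1 ↦ 3·X^2·Y^1·Z^0.
  monomial 3·x^2·y^0 ↦ 3·X^2·Y^0·Z^1.
  monomial -2·x^1·y^2 ↦ -2·X^1·Y^2·Z^0.
  monomial -1·x^1·y^1 ↦ -1·X^1·Y^1·Z^1.
  monomial 1·x^1·y^0 ↦ 1·X^1·Y^0·Z^2.
  monomial -2·x^0·y^3 ↦ -2·X^0·Y^3·Z^0.
  monomial 3·x^0·y^2 ↦ 3·X^0·Y^2·Z^1.
  monomial -1·x^0·y^1 ↦ -1·X^0·Y^1·Z^2.
Collecting: F(X, Y, Z) = -2*X**3 + 3*X**2*Y + 3*X**2*Z - 2*X*Y**2 - X*Y*Z + X*Z**2 - 2*Y**3 + 3*Y**2*Z - Y*Z**2.


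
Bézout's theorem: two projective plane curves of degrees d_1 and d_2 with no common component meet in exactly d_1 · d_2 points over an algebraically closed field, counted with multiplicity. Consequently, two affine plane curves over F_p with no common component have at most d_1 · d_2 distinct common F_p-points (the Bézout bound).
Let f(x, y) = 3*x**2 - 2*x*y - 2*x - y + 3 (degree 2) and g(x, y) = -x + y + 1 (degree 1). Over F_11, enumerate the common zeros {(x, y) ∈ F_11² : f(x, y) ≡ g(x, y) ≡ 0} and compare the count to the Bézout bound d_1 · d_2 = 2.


Common zeros: ∅; count = 0; Bézout bound = 2.

deg(f) = 2, deg(g) = 1, so Bézout bound = 2.
Scan x ∈ F_11. For each x, list the y ∈ F_11 with f(x, y) ≡ 0 and those with g(x, y) ≡ 0 (mod 11); the common zeros in that column are the intersection.
  x = 0: f ≡ 0 at y ∈ {3}; g ≡ 0 at y ∈ {10}; common: ∅.
  x = 1: f ≡ 0 at y ∈ {5}; g ≡ 0 at y ∈ {0}; common: ∅.
  x = 2: f ≡ 0 at y ∈ {0}; g ≡ 0 at y ∈ {1}; common: ∅.
  x = 3: f ≡ 0 at y ∈ {5}; g ≡ 0 at y ∈ {2}; common: ∅.
  x = 4: f ≡ 0 at y ∈ {6}; g ≡ 0 at y ∈ {3}; common: ∅.
  x = 5: f ≡ 0 at y ∈ ∅; g ≡ 0 at y ∈ {4}; common: ∅.
  x = 6: f ≡ 0 at y ∈ {0}; g ≡ 0 at y ∈ {5}; common: ∅.
  x = 7: f ≡ 0 at y ∈ {1}; g ≡ 0 at y ∈ {6}; common: ∅.
  x = 8: f ≡ 0 at y ∈ {6}; g ≡ 0 at y ∈ {7}; common: ∅.
  x = 9: f ≡ 0 at y ∈ {1}; g ≡ 0 at y ∈ {8}; common: ∅.
  x = 10: f ≡ 0 at y ∈ {3}; g ≡ 0 at y ∈ {9}; common: ∅.
Collecting: common zeros = ∅, so the count is 0.
Comparison with the Bézout bound: 0 ≤ 2 = deg(f)·deg(g), as expected for curves with no common component (the affine F_11-count falls short of the bound because intersections may lie at infinity, over extension fields, or carry multiplicity).
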